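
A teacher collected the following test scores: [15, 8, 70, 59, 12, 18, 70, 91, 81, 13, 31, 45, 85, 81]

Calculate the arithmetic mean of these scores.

48.5

Step 1: Sum all values: 15 + 8 + 70 + 59 + 12 + 18 + 70 + 91 + 81 + 13 + 31 + 45 + 85 + 81 = 679
Step 2: Count the number of values: n = 14
Step 3: Mean = sum / n = 679 / 14 = 48.5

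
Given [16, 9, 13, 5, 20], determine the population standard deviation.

5.2383

Step 1: Compute the mean: 12.6
Step 2: Sum of squared deviations from the mean: 137.2
Step 3: Population variance = 137.2 / 5 = 27.44
Step 4: Standard deviation = sqrt(27.44) = 5.2383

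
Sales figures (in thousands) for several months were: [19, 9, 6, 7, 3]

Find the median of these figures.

7

Step 1: Sort the data in ascending order: [3, 6, 7, 9, 19]
Step 2: The number of values is n = 5.
Step 3: Since n is odd, the median is the middle value at position 3: 7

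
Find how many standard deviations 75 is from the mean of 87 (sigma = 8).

-1.5

Step 1: Recall the z-score formula: z = (x - mu) / sigma
Step 2: Substitute values: z = (75 - 87) / 8
Step 3: z = -12 / 8 = -1.5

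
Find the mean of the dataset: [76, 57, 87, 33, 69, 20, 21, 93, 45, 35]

53.6

Step 1: Sum all values: 76 + 57 + 87 + 33 + 69 + 20 + 21 + 93 + 45 + 35 = 536
Step 2: Count the number of values: n = 10
Step 3: Mean = sum / n = 536 / 10 = 53.6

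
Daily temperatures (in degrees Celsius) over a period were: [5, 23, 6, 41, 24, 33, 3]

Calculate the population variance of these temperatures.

191.6327

Step 1: Compute the mean: (5 + 23 + 6 + 41 + 24 + 33 + 3) / 7 = 19.2857
Step 2: Compute squared deviations from the mean:
  (5 - 19.2857)^2 = 204.0816
  (23 - 19.2857)^2 = 13.7959
  (6 - 19.2857)^2 = 176.5102
  (41 - 19.2857)^2 = 471.5102
  (24 - 19.2857)^2 = 22.2245
  (33 - 19.2857)^2 = 188.0816
  (3 - 19.2857)^2 = 265.2245
Step 3: Sum of squared deviations = 1341.4286
Step 4: Population variance = 1341.4286 / 7 = 191.6327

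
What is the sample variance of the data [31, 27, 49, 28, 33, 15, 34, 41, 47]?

112.3611

Step 1: Compute the mean: (31 + 27 + 49 + 28 + 33 + 15 + 34 + 41 + 47) / 9 = 33.8889
Step 2: Compute squared deviations from the mean:
  (31 - 33.8889)^2 = 8.3457
  (27 - 33.8889)^2 = 47.4568
  (49 - 33.8889)^2 = 228.3457
  (28 - 33.8889)^2 = 34.679
  (33 - 33.8889)^2 = 0.7901
  (15 - 33.8889)^2 = 356.7901
  (34 - 33.8889)^2 = 0.0123
  (41 - 33.8889)^2 = 50.5679
  (47 - 33.8889)^2 = 171.9012
Step 3: Sum of squared deviations = 898.8889
Step 4: Sample variance = 898.8889 / 8 = 112.3611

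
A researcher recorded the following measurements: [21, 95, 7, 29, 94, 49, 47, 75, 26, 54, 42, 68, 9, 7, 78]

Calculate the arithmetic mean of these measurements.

46.7333

Step 1: Sum all values: 21 + 95 + 7 + 29 + 94 + 49 + 47 + 75 + 26 + 54 + 42 + 68 + 9 + 7 + 78 = 701
Step 2: Count the number of values: n = 15
Step 3: Mean = sum / n = 701 / 15 = 46.7333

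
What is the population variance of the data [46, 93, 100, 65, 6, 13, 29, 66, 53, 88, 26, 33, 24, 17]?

896.7806

Step 1: Compute the mean: (46 + 93 + 100 + 65 + 6 + 13 + 29 + 66 + 53 + 88 + 26 + 33 + 24 + 17) / 14 = 47.0714
Step 2: Compute squared deviations from the mean:
  (46 - 47.0714)^2 = 1.148
  (93 - 47.0714)^2 = 2109.4337
  (100 - 47.0714)^2 = 2801.4337
  (65 - 47.0714)^2 = 321.4337
  (6 - 47.0714)^2 = 1686.8622
  (13 - 47.0714)^2 = 1160.8622
  (29 - 47.0714)^2 = 326.5765
  (66 - 47.0714)^2 = 358.2908
  (53 - 47.0714)^2 = 35.148
  (88 - 47.0714)^2 = 1675.148
  (26 - 47.0714)^2 = 444.0051
  (33 - 47.0714)^2 = 198.0051
  (24 - 47.0714)^2 = 532.2908
  (17 - 47.0714)^2 = 904.2908
Step 3: Sum of squared deviations = 12554.9286
Step 4: Population variance = 12554.9286 / 14 = 896.7806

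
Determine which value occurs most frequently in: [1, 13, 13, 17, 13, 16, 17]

13

Step 1: Count the frequency of each value:
  1: appears 1 time(s)
  13: appears 3 time(s)
  16: appears 1 time(s)
  17: appears 2 time(s)
Step 2: The value 13 appears most frequently (3 times).
Step 3: Mode = 13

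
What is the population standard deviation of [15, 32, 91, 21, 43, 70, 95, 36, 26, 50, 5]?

28.5179

Step 1: Compute the mean: 44
Step 2: Sum of squared deviations from the mean: 8946
Step 3: Population variance = 8946 / 11 = 813.2727
Step 4: Standard deviation = sqrt(813.2727) = 28.5179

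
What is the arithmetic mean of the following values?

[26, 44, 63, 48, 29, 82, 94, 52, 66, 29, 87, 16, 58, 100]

56.7143

Step 1: Sum all values: 26 + 44 + 63 + 48 + 29 + 82 + 94 + 52 + 66 + 29 + 87 + 16 + 58 + 100 = 794
Step 2: Count the number of values: n = 14
Step 3: Mean = sum / n = 794 / 14 = 56.7143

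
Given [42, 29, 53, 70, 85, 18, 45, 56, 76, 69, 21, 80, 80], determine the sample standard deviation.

23.2393

Step 1: Compute the mean: 55.6923
Step 2: Sum of squared deviations from the mean: 6480.7692
Step 3: Sample variance = 6480.7692 / 12 = 540.0641
Step 4: Standard deviation = sqrt(540.0641) = 23.2393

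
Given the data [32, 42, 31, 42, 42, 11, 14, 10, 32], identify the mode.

42

Step 1: Count the frequency of each value:
  10: appears 1 time(s)
  11: appears 1 time(s)
  14: appears 1 time(s)
  31: appears 1 time(s)
  32: appears 2 time(s)
  42: appears 3 time(s)
Step 2: The value 42 appears most frequently (3 times).
Step 3: Mode = 42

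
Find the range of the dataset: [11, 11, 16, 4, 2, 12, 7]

14

Step 1: Identify the maximum value: max = 16
Step 2: Identify the minimum value: min = 2
Step 3: Range = max - min = 16 - 2 = 14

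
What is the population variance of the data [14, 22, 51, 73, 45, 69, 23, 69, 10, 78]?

625.84

Step 1: Compute the mean: (14 + 22 + 51 + 73 + 45 + 69 + 23 + 69 + 10 + 78) / 10 = 45.4
Step 2: Compute squared deviations from the mean:
  (14 - 45.4)^2 = 985.96
  (22 - 45.4)^2 = 547.56
  (51 - 45.4)^2 = 31.36
  (73 - 45.4)^2 = 761.76
  (45 - 45.4)^2 = 0.16
  (69 - 45.4)^2 = 556.96
  (23 - 45.4)^2 = 501.76
  (69 - 45.4)^2 = 556.96
  (10 - 45.4)^2 = 1253.16
  (78 - 45.4)^2 = 1062.76
Step 3: Sum of squared deviations = 6258.4
Step 4: Population variance = 6258.4 / 10 = 625.84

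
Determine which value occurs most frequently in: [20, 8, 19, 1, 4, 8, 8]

8

Step 1: Count the frequency of each value:
  1: appears 1 time(s)
  4: appears 1 time(s)
  8: appears 3 time(s)
  19: appears 1 time(s)
  20: appears 1 time(s)
Step 2: The value 8 appears most frequently (3 times).
Step 3: Mode = 8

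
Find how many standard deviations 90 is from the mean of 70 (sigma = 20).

1

Step 1: Recall the z-score formula: z = (x - mu) / sigma
Step 2: Substitute values: z = (90 - 70) / 20
Step 3: z = 20 / 20 = 1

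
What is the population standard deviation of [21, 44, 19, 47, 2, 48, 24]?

16.1574

Step 1: Compute the mean: 29.2857
Step 2: Sum of squared deviations from the mean: 1827.4286
Step 3: Population variance = 1827.4286 / 7 = 261.0612
Step 4: Standard deviation = sqrt(261.0612) = 16.1574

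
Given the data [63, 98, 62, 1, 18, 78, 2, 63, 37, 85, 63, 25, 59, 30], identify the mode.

63

Step 1: Count the frequency of each value:
  1: appears 1 time(s)
  2: appears 1 time(s)
  18: appears 1 time(s)
  25: appears 1 time(s)
  30: appears 1 time(s)
  37: appears 1 time(s)
  59: appears 1 time(s)
  62: appears 1 time(s)
  63: appears 3 time(s)
  78: appears 1 time(s)
  85: appears 1 time(s)
  98: appears 1 time(s)
Step 2: The value 63 appears most frequently (3 times).
Step 3: Mode = 63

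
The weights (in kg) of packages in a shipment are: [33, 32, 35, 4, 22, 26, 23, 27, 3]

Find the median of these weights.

26

Step 1: Sort the data in ascending order: [3, 4, 22, 23, 26, 27, 32, 33, 35]
Step 2: The number of values is n = 9.
Step 3: Since n is odd, the median is the middle value at position 5: 26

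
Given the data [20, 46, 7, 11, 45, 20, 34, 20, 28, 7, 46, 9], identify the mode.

20

Step 1: Count the frequency of each value:
  7: appears 2 time(s)
  9: appears 1 time(s)
  11: appears 1 time(s)
  20: appears 3 time(s)
  28: appears 1 time(s)
  34: appears 1 time(s)
  45: appears 1 time(s)
  46: appears 2 time(s)
Step 2: The value 20 appears most frequently (3 times).
Step 3: Mode = 20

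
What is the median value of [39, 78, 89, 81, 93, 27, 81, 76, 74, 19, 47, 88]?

77

Step 1: Sort the data in ascending order: [19, 27, 39, 47, 74, 76, 78, 81, 81, 88, 89, 93]
Step 2: The number of values is n = 12.
Step 3: Since n is even, the median is the average of positions 6 and 7:
  Median = (76 + 78) / 2 = 77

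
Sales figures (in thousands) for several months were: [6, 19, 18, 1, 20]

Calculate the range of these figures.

19

Step 1: Identify the maximum value: max = 20
Step 2: Identify the minimum value: min = 1
Step 3: Range = max - min = 20 - 1 = 19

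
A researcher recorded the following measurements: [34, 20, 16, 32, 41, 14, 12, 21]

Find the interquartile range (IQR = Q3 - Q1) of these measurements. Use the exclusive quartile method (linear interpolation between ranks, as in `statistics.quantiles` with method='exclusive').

19

Step 1: Sort the data: [12, 14, 16, 20, 21, 32, 34, 41]
Step 2: n = 8
Step 3: Using the exclusive quartile method:
  Q1 = 14.5
  Q2 (median) = 20.5
  Q3 = 33.5
  IQR = Q3 - Q1 = 33.5 - 14.5 = 19
Step 4: IQR = 19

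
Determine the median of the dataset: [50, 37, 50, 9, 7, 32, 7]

32

Step 1: Sort the data in ascending order: [7, 7, 9, 32, 37, 50, 50]
Step 2: The number of values is n = 7.
Step 3: Since n is odd, the median is the middle value at position 4: 32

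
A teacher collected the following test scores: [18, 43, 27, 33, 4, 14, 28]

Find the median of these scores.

27

Step 1: Sort the data in ascending order: [4, 14, 18, 27, 28, 33, 43]
Step 2: The number of values is n = 7.
Step 3: Since n is odd, the median is the middle value at position 4: 27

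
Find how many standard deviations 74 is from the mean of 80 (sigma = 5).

-1.2

Step 1: Recall the z-score formula: z = (x - mu) / sigma
Step 2: Substitute values: z = (74 - 80) / 5
Step 3: z = -6 / 5 = -1.2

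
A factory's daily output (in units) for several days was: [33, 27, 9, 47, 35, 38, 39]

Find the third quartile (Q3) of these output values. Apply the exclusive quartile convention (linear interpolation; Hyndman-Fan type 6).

39

Step 1: Sort the data: [9, 27, 33, 35, 38, 39, 47]
Step 2: n = 7
Step 3: Using the exclusive quartile method:
  Q1 = 27
  Q2 (median) = 35
  Q3 = 39
  IQR = Q3 - Q1 = 39 - 27 = 12
Step 4: Q3 = 39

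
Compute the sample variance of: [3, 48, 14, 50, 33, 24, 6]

363.9524

Step 1: Compute the mean: (3 + 48 + 14 + 50 + 33 + 24 + 6) / 7 = 25.4286
Step 2: Compute squared deviations from the mean:
  (3 - 25.4286)^2 = 503.0408
  (48 - 25.4286)^2 = 509.4694
  (14 - 25.4286)^2 = 130.6122
  (50 - 25.4286)^2 = 603.7551
  (33 - 25.4286)^2 = 57.3265
  (24 - 25.4286)^2 = 2.0408
  (6 - 25.4286)^2 = 377.4694
Step 3: Sum of squared deviations = 2183.7143
Step 4: Sample variance = 2183.7143 / 6 = 363.9524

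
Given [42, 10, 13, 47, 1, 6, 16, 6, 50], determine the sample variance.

377.1944

Step 1: Compute the mean: (42 + 10 + 13 + 47 + 1 + 6 + 16 + 6 + 50) / 9 = 21.2222
Step 2: Compute squared deviations from the mean:
  (42 - 21.2222)^2 = 431.716
  (10 - 21.2222)^2 = 125.9383
  (13 - 21.2222)^2 = 67.6049
  (47 - 21.2222)^2 = 664.4938
  (1 - 21.2222)^2 = 408.9383
  (6 - 21.2222)^2 = 231.716
  (16 - 21.2222)^2 = 27.2716
  (6 - 21.2222)^2 = 231.716
  (50 - 21.2222)^2 = 828.1605
Step 3: Sum of squared deviations = 3017.5556
Step 4: Sample variance = 3017.5556 / 8 = 377.1944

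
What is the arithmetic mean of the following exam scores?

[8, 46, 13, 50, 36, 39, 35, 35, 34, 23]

31.9

Step 1: Sum all values: 8 + 46 + 13 + 50 + 36 + 39 + 35 + 35 + 34 + 23 = 319
Step 2: Count the number of values: n = 10
Step 3: Mean = sum / n = 319 / 10 = 31.9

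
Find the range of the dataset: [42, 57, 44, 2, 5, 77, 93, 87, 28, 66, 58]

91

Step 1: Identify the maximum value: max = 93
Step 2: Identify the minimum value: min = 2
Step 3: Range = max - min = 93 - 2 = 91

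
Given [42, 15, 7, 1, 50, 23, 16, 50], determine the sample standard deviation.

19.3538

Step 1: Compute the mean: 25.5
Step 2: Sum of squared deviations from the mean: 2622
Step 3: Sample variance = 2622 / 7 = 374.5714
Step 4: Standard deviation = sqrt(374.5714) = 19.3538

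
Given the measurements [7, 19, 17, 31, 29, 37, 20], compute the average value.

22.8571

Step 1: Sum all values: 7 + 19 + 17 + 31 + 29 + 37 + 20 = 160
Step 2: Count the number of values: n = 7
Step 3: Mean = sum / n = 160 / 7 = 22.8571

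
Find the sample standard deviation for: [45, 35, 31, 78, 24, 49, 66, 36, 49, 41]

16.3109

Step 1: Compute the mean: 45.4
Step 2: Sum of squared deviations from the mean: 2394.4
Step 3: Sample variance = 2394.4 / 9 = 266.0444
Step 4: Standard deviation = sqrt(266.0444) = 16.3109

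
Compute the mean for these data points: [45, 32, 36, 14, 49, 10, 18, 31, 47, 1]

28.3

Step 1: Sum all values: 45 + 32 + 36 + 14 + 49 + 10 + 18 + 31 + 47 + 1 = 283
Step 2: Count the number of values: n = 10
Step 3: Mean = sum / n = 283 / 10 = 28.3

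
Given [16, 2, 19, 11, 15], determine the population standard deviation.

5.8856

Step 1: Compute the mean: 12.6
Step 2: Sum of squared deviations from the mean: 173.2
Step 3: Population variance = 173.2 / 5 = 34.64
Step 4: Standard deviation = sqrt(34.64) = 5.8856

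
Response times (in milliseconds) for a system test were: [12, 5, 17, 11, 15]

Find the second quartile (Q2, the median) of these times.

12

Step 1: Sort the data: [5, 11, 12, 15, 17]
Step 2: n = 5
Step 3: Q2 is the median. Since n is odd, it is the middle value at position 3: 12
Step 4: Q2 = 12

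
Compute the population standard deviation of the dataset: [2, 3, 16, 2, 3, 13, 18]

6.6639

Step 1: Compute the mean: 8.1429
Step 2: Sum of squared deviations from the mean: 310.8571
Step 3: Population variance = 310.8571 / 7 = 44.4082
Step 4: Standard deviation = sqrt(44.4082) = 6.6639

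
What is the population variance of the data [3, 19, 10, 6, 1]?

40.56

Step 1: Compute the mean: (3 + 19 + 10 + 6 + 1) / 5 = 7.8
Step 2: Compute squared deviations from the mean:
  (3 - 7.8)^2 = 23.04
  (19 - 7.8)^2 = 125.44
  (10 - 7.8)^2 = 4.84
  (6 - 7.8)^2 = 3.24
  (1 - 7.8)^2 = 46.24
Step 3: Sum of squared deviations = 202.8
Step 4: Population variance = 202.8 / 5 = 40.56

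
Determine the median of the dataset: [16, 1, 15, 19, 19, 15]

15.5

Step 1: Sort the data in ascending order: [1, 15, 15, 16, 19, 19]
Step 2: The number of values is n = 6.
Step 3: Since n is even, the median is the average of positions 3 and 4:
  Median = (15 + 16) / 2 = 15.5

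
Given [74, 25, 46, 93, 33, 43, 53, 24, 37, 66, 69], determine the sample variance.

485.9636

Step 1: Compute the mean: (74 + 25 + 46 + 93 + 33 + 43 + 53 + 24 + 37 + 66 + 69) / 11 = 51.1818
Step 2: Compute squared deviations from the mean:
  (74 - 51.1818)^2 = 520.6694
  (25 - 51.1818)^2 = 685.4876
  (46 - 51.1818)^2 = 26.8512
  (93 - 51.1818)^2 = 1748.7603
  (33 - 51.1818)^2 = 330.5785
  (43 - 51.1818)^2 = 66.9421
  (53 - 51.1818)^2 = 3.3058
  (24 - 51.1818)^2 = 738.8512
  (37 - 51.1818)^2 = 201.124
  (66 - 51.1818)^2 = 219.5785
  (69 - 51.1818)^2 = 317.4876
Step 3: Sum of squared deviations = 4859.6364
Step 4: Sample variance = 4859.6364 / 10 = 485.9636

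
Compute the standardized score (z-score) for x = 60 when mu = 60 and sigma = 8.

0

Step 1: Recall the z-score formula: z = (x - mu) / sigma
Step 2: Substitute values: z = (60 - 60) / 8
Step 3: z = 0 / 8 = 0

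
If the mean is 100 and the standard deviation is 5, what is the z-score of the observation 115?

3

Step 1: Recall the z-score formula: z = (x - mu) / sigma
Step 2: Substitute values: z = (115 - 100) / 5
Step 3: z = 15 / 5 = 3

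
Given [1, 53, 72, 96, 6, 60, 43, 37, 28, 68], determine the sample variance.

882.4889

Step 1: Compute the mean: (1 + 53 + 72 + 96 + 6 + 60 + 43 + 37 + 28 + 68) / 10 = 46.4
Step 2: Compute squared deviations from the mean:
  (1 - 46.4)^2 = 2061.16
  (53 - 46.4)^2 = 43.56
  (72 - 46.4)^2 = 655.36
  (96 - 46.4)^2 = 2460.16
  (6 - 46.4)^2 = 1632.16
  (60 - 46.4)^2 = 184.96
  (43 - 46.4)^2 = 11.56
  (37 - 46.4)^2 = 88.36
  (28 - 46.4)^2 = 338.56
  (68 - 46.4)^2 = 466.56
Step 3: Sum of squared deviations = 7942.4
Step 4: Sample variance = 7942.4 / 9 = 882.4889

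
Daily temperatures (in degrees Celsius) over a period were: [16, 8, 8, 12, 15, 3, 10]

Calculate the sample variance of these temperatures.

20.2381

Step 1: Compute the mean: (16 + 8 + 8 + 12 + 15 + 3 + 10) / 7 = 10.2857
Step 2: Compute squared deviations from the mean:
  (16 - 10.2857)^2 = 32.6531
  (8 - 10.2857)^2 = 5.2245
  (8 - 10.2857)^2 = 5.2245
  (12 - 10.2857)^2 = 2.9388
  (15 - 10.2857)^2 = 22.2245
  (3 - 10.2857)^2 = 53.0816
  (10 - 10.2857)^2 = 0.0816
Step 3: Sum of squared deviations = 121.4286
Step 4: Sample variance = 121.4286 / 6 = 20.2381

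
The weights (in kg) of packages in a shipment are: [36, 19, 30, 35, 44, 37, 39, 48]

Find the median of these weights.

36.5

Step 1: Sort the data in ascending order: [19, 30, 35, 36, 37, 39, 44, 48]
Step 2: The number of values is n = 8.
Step 3: Since n is even, the median is the average of positions 4 and 5:
  Median = (36 + 37) / 2 = 36.5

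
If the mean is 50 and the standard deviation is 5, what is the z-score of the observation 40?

-2

Step 1: Recall the z-score formula: z = (x - mu) / sigma
Step 2: Substitute values: z = (40 - 50) / 5
Step 3: z = -10 / 5 = -2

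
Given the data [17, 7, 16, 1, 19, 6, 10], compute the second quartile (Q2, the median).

10

Step 1: Sort the data: [1, 6, 7, 10, 16, 17, 19]
Step 2: n = 7
Step 3: Q2 is the median. Since n is odd, it is the middle value at position 4: 10
Step 4: Q2 = 10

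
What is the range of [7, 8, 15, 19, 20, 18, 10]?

13

Step 1: Identify the maximum value: max = 20
Step 2: Identify the minimum value: min = 7
Step 3: Range = max - min = 20 - 7 = 13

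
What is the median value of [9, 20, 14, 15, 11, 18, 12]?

14

Step 1: Sort the data in ascending order: [9, 11, 12, 14, 15, 18, 20]
Step 2: The number of values is n = 7.
Step 3: Since n is odd, the median is the middle value at position 4: 14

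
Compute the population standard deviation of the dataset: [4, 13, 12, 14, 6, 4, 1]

4.8022

Step 1: Compute the mean: 7.7143
Step 2: Sum of squared deviations from the mean: 161.4286
Step 3: Population variance = 161.4286 / 7 = 23.0612
Step 4: Standard deviation = sqrt(23.0612) = 4.8022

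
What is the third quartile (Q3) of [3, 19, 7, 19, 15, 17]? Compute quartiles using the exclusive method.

19

Step 1: Sort the data: [3, 7, 15, 17, 19, 19]
Step 2: n = 6
Step 3: Using the exclusive quartile method:
  Q1 = 6
  Q2 (median) = 16
  Q3 = 19
  IQR = Q3 - Q1 = 19 - 6 = 13
Step 4: Q3 = 19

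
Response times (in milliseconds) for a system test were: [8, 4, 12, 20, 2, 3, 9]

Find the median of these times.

8

Step 1: Sort the data in ascending order: [2, 3, 4, 8, 9, 12, 20]
Step 2: The number of values is n = 7.
Step 3: Since n is odd, the median is the middle value at position 4: 8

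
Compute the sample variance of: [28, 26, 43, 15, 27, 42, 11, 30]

126.7857

Step 1: Compute the mean: (28 + 26 + 43 + 15 + 27 + 42 + 11 + 30) / 8 = 27.75
Step 2: Compute squared deviations from the mean:
  (28 - 27.75)^2 = 0.0625
  (26 - 27.75)^2 = 3.0625
  (43 - 27.75)^2 = 232.5625
  (15 - 27.75)^2 = 162.5625
  (27 - 27.75)^2 = 0.5625
  (42 - 27.75)^2 = 203.0625
  (11 - 27.75)^2 = 280.5625
  (30 - 27.75)^2 = 5.0625
Step 3: Sum of squared deviations = 887.5
Step 4: Sample variance = 887.5 / 7 = 126.7857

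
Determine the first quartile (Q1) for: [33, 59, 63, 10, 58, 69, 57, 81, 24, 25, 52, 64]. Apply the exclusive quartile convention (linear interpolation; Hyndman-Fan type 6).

27

Step 1: Sort the data: [10, 24, 25, 33, 52, 57, 58, 59, 63, 64, 69, 81]
Step 2: n = 12
Step 3: Using the exclusive quartile method:
  Q1 = 27
  Q2 (median) = 57.5
  Q3 = 63.75
  IQR = Q3 - Q1 = 63.75 - 27 = 36.75
Step 4: Q1 = 27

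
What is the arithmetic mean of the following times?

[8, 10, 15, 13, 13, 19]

13

Step 1: Sum all values: 8 + 10 + 15 + 13 + 13 + 19 = 78
Step 2: Count the number of values: n = 6
Step 3: Mean = sum / n = 78 / 6 = 13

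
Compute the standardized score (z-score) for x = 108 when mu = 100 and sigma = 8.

1

Step 1: Recall the z-score formula: z = (x - mu) / sigma
Step 2: Substitute values: z = (108 - 100) / 8
Step 3: z = 8 / 8 = 1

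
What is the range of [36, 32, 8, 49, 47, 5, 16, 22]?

44

Step 1: Identify the maximum value: max = 49
Step 2: Identify the minimum value: min = 5
Step 3: Range = max - min = 49 - 5 = 44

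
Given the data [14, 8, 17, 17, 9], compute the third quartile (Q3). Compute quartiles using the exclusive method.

17

Step 1: Sort the data: [8, 9, 14, 17, 17]
Step 2: n = 5
Step 3: Using the exclusive quartile method:
  Q1 = 8.5
  Q2 (median) = 14
  Q3 = 17
  IQR = Q3 - Q1 = 17 - 8.5 = 8.5
Step 4: Q3 = 17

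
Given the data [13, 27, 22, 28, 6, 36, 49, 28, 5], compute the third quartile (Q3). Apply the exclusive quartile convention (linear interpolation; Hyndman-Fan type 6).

32

Step 1: Sort the data: [5, 6, 13, 22, 27, 28, 28, 36, 49]
Step 2: n = 9
Step 3: Using the exclusive quartile method:
  Q1 = 9.5
  Q2 (median) = 27
  Q3 = 32
  IQR = Q3 - Q1 = 32 - 9.5 = 22.5
Step 4: Q3 = 32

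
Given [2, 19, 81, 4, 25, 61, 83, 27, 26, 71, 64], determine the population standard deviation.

28.9685

Step 1: Compute the mean: 42.0909
Step 2: Sum of squared deviations from the mean: 9230.9091
Step 3: Population variance = 9230.9091 / 11 = 839.1736
Step 4: Standard deviation = sqrt(839.1736) = 28.9685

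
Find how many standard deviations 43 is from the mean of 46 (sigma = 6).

-0.5

Step 1: Recall the z-score formula: z = (x - mu) / sigma
Step 2: Substitute values: z = (43 - 46) / 6
Step 3: z = -3 / 6 = -0.5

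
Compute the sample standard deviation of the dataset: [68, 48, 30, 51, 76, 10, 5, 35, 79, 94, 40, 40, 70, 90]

27.9277

Step 1: Compute the mean: 52.5714
Step 2: Sum of squared deviations from the mean: 10139.4286
Step 3: Sample variance = 10139.4286 / 13 = 779.956
Step 4: Standard deviation = sqrt(779.956) = 27.9277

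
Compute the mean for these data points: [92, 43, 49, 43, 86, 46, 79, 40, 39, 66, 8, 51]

53.5

Step 1: Sum all values: 92 + 43 + 49 + 43 + 86 + 46 + 79 + 40 + 39 + 66 + 8 + 51 = 642
Step 2: Count the number of values: n = 12
Step 3: Mean = sum / n = 642 / 12 = 53.5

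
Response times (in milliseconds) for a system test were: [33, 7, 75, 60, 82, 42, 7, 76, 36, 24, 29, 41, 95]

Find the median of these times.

41

Step 1: Sort the data in ascending order: [7, 7, 24, 29, 33, 36, 41, 42, 60, 75, 76, 82, 95]
Step 2: The number of values is n = 13.
Step 3: Since n is odd, the median is the middle value at position 7: 41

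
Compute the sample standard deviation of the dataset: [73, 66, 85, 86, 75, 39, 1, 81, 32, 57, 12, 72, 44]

27.9002

Step 1: Compute the mean: 55.6154
Step 2: Sum of squared deviations from the mean: 9341.0769
Step 3: Sample variance = 9341.0769 / 12 = 778.4231
Step 4: Standard deviation = sqrt(778.4231) = 27.9002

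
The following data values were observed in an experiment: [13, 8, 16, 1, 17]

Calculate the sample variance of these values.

43.5

Step 1: Compute the mean: (13 + 8 + 16 + 1 + 17) / 5 = 11
Step 2: Compute squared deviations from the mean:
  (13 - 11)^2 = 4
  (8 - 11)^2 = 9
  (16 - 11)^2 = 25
  (1 - 11)^2 = 100
  (17 - 11)^2 = 36
Step 3: Sum of squared deviations = 174
Step 4: Sample variance = 174 / 4 = 43.5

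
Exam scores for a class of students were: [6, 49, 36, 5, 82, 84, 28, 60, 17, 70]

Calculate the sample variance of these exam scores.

890.4556

Step 1: Compute the mean: (6 + 49 + 36 + 5 + 82 + 84 + 28 + 60 + 17 + 70) / 10 = 43.7
Step 2: Compute squared deviations from the mean:
  (6 - 43.7)^2 = 1421.29
  (49 - 43.7)^2 = 28.09
  (36 - 43.7)^2 = 59.29
  (5 - 43.7)^2 = 1497.69
  (82 - 43.7)^2 = 1466.89
  (84 - 43.7)^2 = 1624.09
  (28 - 43.7)^2 = 246.49
  (60 - 43.7)^2 = 265.69
  (17 - 43.7)^2 = 712.89
  (70 - 43.7)^2 = 691.69
Step 3: Sum of squared deviations = 8014.1
Step 4: Sample variance = 8014.1 / 9 = 890.4556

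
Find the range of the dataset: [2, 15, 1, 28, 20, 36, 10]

35

Step 1: Identify the maximum value: max = 36
Step 2: Identify the minimum value: min = 1
Step 3: Range = max - min = 36 - 1 = 35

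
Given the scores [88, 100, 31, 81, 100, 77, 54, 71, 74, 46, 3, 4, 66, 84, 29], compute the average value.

60.5333

Step 1: Sum all values: 88 + 100 + 31 + 81 + 100 + 77 + 54 + 71 + 74 + 46 + 3 + 4 + 66 + 84 + 29 = 908
Step 2: Count the number of values: n = 15
Step 3: Mean = sum / n = 908 / 15 = 60.5333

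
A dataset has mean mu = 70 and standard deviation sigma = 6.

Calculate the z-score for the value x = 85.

2.5

Step 1: Recall the z-score formula: z = (x - mu) / sigma
Step 2: Substitute values: z = (85 - 70) / 6
Step 3: z = 15 / 6 = 2.5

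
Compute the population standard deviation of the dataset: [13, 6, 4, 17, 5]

5.099

Step 1: Compute the mean: 9
Step 2: Sum of squared deviations from the mean: 130
Step 3: Population variance = 130 / 5 = 26
Step 4: Standard deviation = sqrt(26) = 5.099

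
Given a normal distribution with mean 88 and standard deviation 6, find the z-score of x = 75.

-2.1667

Step 1: Recall the z-score formula: z = (x - mu) / sigma
Step 2: Substitute values: z = (75 - 88) / 6
Step 3: z = -13 / 6 = -2.1667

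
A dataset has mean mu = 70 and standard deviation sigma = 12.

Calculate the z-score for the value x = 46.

-2

Step 1: Recall the z-score formula: z = (x - mu) / sigma
Step 2: Substitute values: z = (46 - 70) / 12
Step 3: z = -24 / 12 = -2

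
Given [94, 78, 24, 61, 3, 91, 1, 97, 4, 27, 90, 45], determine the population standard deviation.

36.8197

Step 1: Compute the mean: 51.25
Step 2: Sum of squared deviations from the mean: 16268.25
Step 3: Population variance = 16268.25 / 12 = 1355.6875
Step 4: Standard deviation = sqrt(1355.6875) = 36.8197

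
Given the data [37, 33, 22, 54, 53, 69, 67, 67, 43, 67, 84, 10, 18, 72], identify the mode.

67

Step 1: Count the frequency of each value:
  10: appears 1 time(s)
  18: appears 1 time(s)
  22: appears 1 time(s)
  33: appears 1 time(s)
  37: appears 1 time(s)
  43: appears 1 time(s)
  53: appears 1 time(s)
  54: appears 1 time(s)
  67: appears 3 time(s)
  69: appears 1 time(s)
  72: appears 1 time(s)
  84: appears 1 time(s)
Step 2: The value 67 appears most frequently (3 times).
Step 3: Mode = 67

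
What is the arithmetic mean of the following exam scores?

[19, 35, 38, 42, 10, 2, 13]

22.7143

Step 1: Sum all values: 19 + 35 + 38 + 42 + 10 + 2 + 13 = 159
Step 2: Count the number of values: n = 7
Step 3: Mean = sum / n = 159 / 7 = 22.7143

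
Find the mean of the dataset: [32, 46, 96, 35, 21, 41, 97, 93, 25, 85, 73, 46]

57.5

Step 1: Sum all values: 32 + 46 + 96 + 35 + 21 + 41 + 97 + 93 + 25 + 85 + 73 + 46 = 690
Step 2: Count the number of values: n = 12
Step 3: Mean = sum / n = 690 / 12 = 57.5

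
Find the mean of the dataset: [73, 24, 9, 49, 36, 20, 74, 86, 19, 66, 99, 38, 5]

46

Step 1: Sum all values: 73 + 24 + 9 + 49 + 36 + 20 + 74 + 86 + 19 + 66 + 99 + 38 + 5 = 598
Step 2: Count the number of values: n = 13
Step 3: Mean = sum / n = 598 / 13 = 46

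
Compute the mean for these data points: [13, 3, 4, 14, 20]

10.8

Step 1: Sum all values: 13 + 3 + 4 + 14 + 20 = 54
Step 2: Count the number of values: n = 5
Step 3: Mean = sum / n = 54 / 5 = 10.8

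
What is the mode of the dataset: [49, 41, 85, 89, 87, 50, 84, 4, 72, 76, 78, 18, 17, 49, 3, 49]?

49

Step 1: Count the frequency of each value:
  3: appears 1 time(s)
  4: appears 1 time(s)
  17: appears 1 time(s)
  18: appears 1 time(s)
  41: appears 1 time(s)
  49: appears 3 time(s)
  50: appears 1 time(s)
  72: appears 1 time(s)
  76: appears 1 time(s)
  78: appears 1 time(s)
  84: appears 1 time(s)
  85: appears 1 time(s)
  87: appears 1 time(s)
  89: appears 1 time(s)
Step 2: The value 49 appears most frequently (3 times).
Step 3: Mode = 49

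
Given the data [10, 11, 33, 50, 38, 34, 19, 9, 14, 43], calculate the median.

26

Step 1: Sort the data in ascending order: [9, 10, 11, 14, 19, 33, 34, 38, 43, 50]
Step 2: The number of values is n = 10.
Step 3: Since n is even, the median is the average of positions 5 and 6:
  Median = (19 + 33) / 2 = 26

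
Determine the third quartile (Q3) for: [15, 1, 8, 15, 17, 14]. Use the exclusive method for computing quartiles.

15.5

Step 1: Sort the data: [1, 8, 14, 15, 15, 17]
Step 2: n = 6
Step 3: Using the exclusive quartile method:
  Q1 = 6.25
  Q2 (median) = 14.5
  Q3 = 15.5
  IQR = Q3 - Q1 = 15.5 - 6.25 = 9.25
Step 4: Q3 = 15.5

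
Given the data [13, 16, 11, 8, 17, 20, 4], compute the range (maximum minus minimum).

16

Step 1: Identify the maximum value: max = 20
Step 2: Identify the minimum value: min = 4
Step 3: Range = max - min = 20 - 4 = 16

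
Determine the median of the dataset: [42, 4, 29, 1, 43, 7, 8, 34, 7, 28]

18

Step 1: Sort the data in ascending order: [1, 4, 7, 7, 8, 28, 29, 34, 42, 43]
Step 2: The number of values is n = 10.
Step 3: Since n is even, the median is the average of positions 5 and 6:
  Median = (8 + 28) / 2 = 18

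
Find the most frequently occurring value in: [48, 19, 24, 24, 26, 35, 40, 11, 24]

24

Step 1: Count the frequency of each value:
  11: appears 1 time(s)
  19: appears 1 time(s)
  24: appears 3 time(s)
  26: appears 1 time(s)
  35: appears 1 time(s)
  40: appears 1 time(s)
  48: appears 1 time(s)
Step 2: The value 24 appears most frequently (3 times).
Step 3: Mode = 24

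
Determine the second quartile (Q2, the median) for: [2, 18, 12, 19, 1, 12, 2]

12

Step 1: Sort the data: [1, 2, 2, 12, 12, 18, 19]
Step 2: n = 7
Step 3: Q2 is the median. Since n is odd, it is the middle value at position 4: 12
Step 4: Q2 = 12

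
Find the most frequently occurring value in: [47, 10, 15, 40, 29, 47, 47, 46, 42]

47

Step 1: Count the frequency of each value:
  10: appears 1 time(s)
  15: appears 1 time(s)
  29: appears 1 time(s)
  40: appears 1 time(s)
  42: appears 1 time(s)
  46: appears 1 time(s)
  47: appears 3 time(s)
Step 2: The value 47 appears most frequently (3 times).
Step 3: Mode = 47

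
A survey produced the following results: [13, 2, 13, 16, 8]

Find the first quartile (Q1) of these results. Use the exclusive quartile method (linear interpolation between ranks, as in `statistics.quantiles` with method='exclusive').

5

Step 1: Sort the data: [2, 8, 13, 13, 16]
Step 2: n = 5
Step 3: Using the exclusive quartile method:
  Q1 = 5
  Q2 (median) = 13
  Q3 = 14.5
  IQR = Q3 - Q1 = 14.5 - 5 = 9.5
Step 4: Q1 = 5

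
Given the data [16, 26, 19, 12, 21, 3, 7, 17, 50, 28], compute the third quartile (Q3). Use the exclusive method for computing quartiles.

26.5

Step 1: Sort the data: [3, 7, 12, 16, 17, 19, 21, 26, 28, 50]
Step 2: n = 10
Step 3: Using the exclusive quartile method:
  Q1 = 10.75
  Q2 (median) = 18
  Q3 = 26.5
  IQR = Q3 - Q1 = 26.5 - 10.75 = 15.75
Step 4: Q3 = 26.5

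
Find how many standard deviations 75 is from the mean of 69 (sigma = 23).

0.2609

Step 1: Recall the z-score formula: z = (x - mu) / sigma
Step 2: Substitute values: z = (75 - 69) / 23
Step 3: z = 6 / 23 = 0.2609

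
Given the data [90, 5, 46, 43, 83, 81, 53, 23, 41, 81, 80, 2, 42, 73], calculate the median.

49.5

Step 1: Sort the data in ascending order: [2, 5, 23, 41, 42, 43, 46, 53, 73, 80, 81, 81, 83, 90]
Step 2: The number of values is n = 14.
Step 3: Since n is even, the median is the average of positions 7 and 8:
  Median = (46 + 53) / 2 = 49.5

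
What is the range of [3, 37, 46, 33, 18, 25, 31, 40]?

43

Step 1: Identify the maximum value: max = 46
Step 2: Identify the minimum value: min = 3
Step 3: Range = max - min = 46 - 3 = 43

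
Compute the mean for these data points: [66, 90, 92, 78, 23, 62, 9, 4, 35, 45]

50.4

Step 1: Sum all values: 66 + 90 + 92 + 78 + 23 + 62 + 9 + 4 + 35 + 45 = 504
Step 2: Count the number of values: n = 10
Step 3: Mean = sum / n = 504 / 10 = 50.4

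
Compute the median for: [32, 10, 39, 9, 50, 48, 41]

39

Step 1: Sort the data in ascending order: [9, 10, 32, 39, 41, 48, 50]
Step 2: The number of values is n = 7.
Step 3: Since n is odd, the median is the middle value at position 4: 39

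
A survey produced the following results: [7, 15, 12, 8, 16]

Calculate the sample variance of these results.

16.3

Step 1: Compute the mean: (7 + 15 + 12 + 8 + 16) / 5 = 11.6
Step 2: Compute squared deviations from the mean:
  (7 - 11.6)^2 = 21.16
  (15 - 11.6)^2 = 11.56
  (12 - 11.6)^2 = 0.16
  (8 - 11.6)^2 = 12.96
  (16 - 11.6)^2 = 19.36
Step 3: Sum of squared deviations = 65.2
Step 4: Sample variance = 65.2 / 4 = 16.3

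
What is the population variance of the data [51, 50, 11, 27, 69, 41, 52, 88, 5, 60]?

585.44

Step 1: Compute the mean: (51 + 50 + 11 + 27 + 69 + 41 + 52 + 88 + 5 + 60) / 10 = 45.4
Step 2: Compute squared deviations from the mean:
  (51 - 45.4)^2 = 31.36
  (50 - 45.4)^2 = 21.16
  (11 - 45.4)^2 = 1183.36
  (27 - 45.4)^2 = 338.56
  (69 - 45.4)^2 = 556.96
  (41 - 45.4)^2 = 19.36
  (52 - 45.4)^2 = 43.56
  (88 - 45.4)^2 = 1814.76
  (5 - 45.4)^2 = 1632.16
  (60 - 45.4)^2 = 213.16
Step 3: Sum of squared deviations = 5854.4
Step 4: Population variance = 5854.4 / 10 = 585.44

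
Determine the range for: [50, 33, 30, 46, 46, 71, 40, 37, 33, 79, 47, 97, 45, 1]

96

Step 1: Identify the maximum value: max = 97
Step 2: Identify the minimum value: min = 1
Step 3: Range = max - min = 97 - 1 = 96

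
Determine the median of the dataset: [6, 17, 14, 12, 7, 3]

9.5

Step 1: Sort the data in ascending order: [3, 6, 7, 12, 14, 17]
Step 2: The number of values is n = 6.
Step 3: Since n is even, the median is the average of positions 3 and 4:
  Median = (7 + 12) / 2 = 9.5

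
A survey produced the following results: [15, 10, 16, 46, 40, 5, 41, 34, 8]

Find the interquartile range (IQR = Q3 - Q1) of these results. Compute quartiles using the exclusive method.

31.5

Step 1: Sort the data: [5, 8, 10, 15, 16, 34, 40, 41, 46]
Step 2: n = 9
Step 3: Using the exclusive quartile method:
  Q1 = 9
  Q2 (median) = 16
  Q3 = 40.5
  IQR = Q3 - Q1 = 40.5 - 9 = 31.5
Step 4: IQR = 31.5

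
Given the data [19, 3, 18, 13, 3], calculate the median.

13

Step 1: Sort the data in ascending order: [3, 3, 13, 18, 19]
Step 2: The number of values is n = 5.
Step 3: Since n is odd, the median is the middle value at position 3: 13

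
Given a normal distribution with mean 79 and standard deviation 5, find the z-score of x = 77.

-0.4

Step 1: Recall the z-score formula: z = (x - mu) / sigma
Step 2: Substitute values: z = (77 - 79) / 5
Step 3: z = -2 / 5 = -0.4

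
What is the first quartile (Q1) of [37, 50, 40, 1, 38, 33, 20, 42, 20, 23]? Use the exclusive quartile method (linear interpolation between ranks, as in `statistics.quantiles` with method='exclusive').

20

Step 1: Sort the data: [1, 20, 20, 23, 33, 37, 38, 40, 42, 50]
Step 2: n = 10
Step 3: Using the exclusive quartile method:
  Q1 = 20
  Q2 (median) = 35
  Q3 = 40.5
  IQR = Q3 - Q1 = 40.5 - 20 = 20.5
Step 4: Q1 = 20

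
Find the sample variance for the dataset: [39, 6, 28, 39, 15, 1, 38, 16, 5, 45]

272.8444

Step 1: Compute the mean: (39 + 6 + 28 + 39 + 15 + 1 + 38 + 16 + 5 + 45) / 10 = 23.2
Step 2: Compute squared deviations from the mean:
  (39 - 23.2)^2 = 249.64
  (6 - 23.2)^2 = 295.84
  (28 - 23.2)^2 = 23.04
  (39 - 23.2)^2 = 249.64
  (15 - 23.2)^2 = 67.24
  (1 - 23.2)^2 = 492.84
  (38 - 23.2)^2 = 219.04
  (16 - 23.2)^2 = 51.84
  (5 - 23.2)^2 = 331.24
  (45 - 23.2)^2 = 475.24
Step 3: Sum of squared deviations = 2455.6
Step 4: Sample variance = 2455.6 / 9 = 272.8444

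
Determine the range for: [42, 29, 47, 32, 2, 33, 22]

45

Step 1: Identify the maximum value: max = 47
Step 2: Identify the minimum value: min = 2
Step 3: Range = max - min = 47 - 2 = 45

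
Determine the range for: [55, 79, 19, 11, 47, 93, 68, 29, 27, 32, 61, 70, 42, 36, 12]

82

Step 1: Identify the maximum value: max = 93
Step 2: Identify the minimum value: min = 11
Step 3: Range = max - min = 93 - 11 = 82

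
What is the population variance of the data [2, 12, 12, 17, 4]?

31.04

Step 1: Compute the mean: (2 + 12 + 12 + 17 + 4) / 5 = 9.4
Step 2: Compute squared deviations from the mean:
  (2 - 9.4)^2 = 54.76
  (12 - 9.4)^2 = 6.76
  (12 - 9.4)^2 = 6.76
  (17 - 9.4)^2 = 57.76
  (4 - 9.4)^2 = 29.16
Step 3: Sum of squared deviations = 155.2
Step 4: Population variance = 155.2 / 5 = 31.04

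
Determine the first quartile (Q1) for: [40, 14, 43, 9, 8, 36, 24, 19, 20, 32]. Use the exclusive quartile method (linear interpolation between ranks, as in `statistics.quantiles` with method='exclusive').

12.75

Step 1: Sort the data: [8, 9, 14, 19, 20, 24, 32, 36, 40, 43]
Step 2: n = 10
Step 3: Using the exclusive quartile method:
  Q1 = 12.75
  Q2 (median) = 22
  Q3 = 37
  IQR = Q3 - Q1 = 37 - 12.75 = 24.25
Step 4: Q1 = 12.75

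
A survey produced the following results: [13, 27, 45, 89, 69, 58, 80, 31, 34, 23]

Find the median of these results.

39.5

Step 1: Sort the data in ascending order: [13, 23, 27, 31, 34, 45, 58, 69, 80, 89]
Step 2: The number of values is n = 10.
Step 3: Since n is even, the median is the average of positions 5 and 6:
  Median = (34 + 45) / 2 = 39.5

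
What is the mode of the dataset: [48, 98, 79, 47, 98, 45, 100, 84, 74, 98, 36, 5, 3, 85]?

98

Step 1: Count the frequency of each value:
  3: appears 1 time(s)
  5: appears 1 time(s)
  36: appears 1 time(s)
  45: appears 1 time(s)
  47: appears 1 time(s)
  48: appears 1 time(s)
  74: appears 1 time(s)
  79: appears 1 time(s)
  84: appears 1 time(s)
  85: appears 1 time(s)
  98: appears 3 time(s)
  100: appears 1 time(s)
Step 2: The value 98 appears most frequently (3 times).
Step 3: Mode = 98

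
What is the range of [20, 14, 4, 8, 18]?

16

Step 1: Identify the maximum value: max = 20
Step 2: Identify the minimum value: min = 4
Step 3: Range = max - min = 20 - 4 = 16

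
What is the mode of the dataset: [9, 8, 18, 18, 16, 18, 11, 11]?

18

Step 1: Count the frequency of each value:
  8: appears 1 time(s)
  9: appears 1 time(s)
  11: appears 2 time(s)
  16: appears 1 time(s)
  18: appears 3 time(s)
Step 2: The value 18 appears most frequently (3 times).
Step 3: Mode = 18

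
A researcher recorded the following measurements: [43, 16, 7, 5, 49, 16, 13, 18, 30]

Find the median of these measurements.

16

Step 1: Sort the data in ascending order: [5, 7, 13, 16, 16, 18, 30, 43, 49]
Step 2: The number of values is n = 9.
Step 3: Since n is odd, the median is the middle value at position 5: 16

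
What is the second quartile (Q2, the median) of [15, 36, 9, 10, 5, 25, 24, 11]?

13

Step 1: Sort the data: [5, 9, 10, 11, 15, 24, 25, 36]
Step 2: n = 8
Step 3: Q2 is the median. Since n is even, it is the average of the values at positions 4 and 5:
  Q2 = (11 + 15) / 2 = 13
Step 4: Q2 = 13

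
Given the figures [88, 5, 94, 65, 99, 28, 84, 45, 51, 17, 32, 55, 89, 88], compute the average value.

60

Step 1: Sum all values: 88 + 5 + 94 + 65 + 99 + 28 + 84 + 45 + 51 + 17 + 32 + 55 + 89 + 88 = 840
Step 2: Count the number of values: n = 14
Step 3: Mean = sum / n = 840 / 14 = 60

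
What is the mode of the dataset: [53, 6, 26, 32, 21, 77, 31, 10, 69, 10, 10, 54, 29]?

10

Step 1: Count the frequency of each value:
  6: appears 1 time(s)
  10: appears 3 time(s)
  21: appears 1 time(s)
  26: appears 1 time(s)
  29: appears 1 time(s)
  31: appears 1 time(s)
  32: appears 1 time(s)
  53: appears 1 time(s)
  54: appears 1 time(s)
  69: appears 1 time(s)
  77: appears 1 time(s)
Step 2: The value 10 appears most frequently (3 times).
Step 3: Mode = 10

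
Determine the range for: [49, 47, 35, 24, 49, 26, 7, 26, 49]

42

Step 1: Identify the maximum value: max = 49
Step 2: Identify the minimum value: min = 7
Step 3: Range = max - min = 49 - 7 = 42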